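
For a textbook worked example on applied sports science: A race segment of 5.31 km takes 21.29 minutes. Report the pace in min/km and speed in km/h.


Pace = time / distance = 21.29 min / 5.31 km = 4.0094 min/km
Speed = distance / time_in_hours = 5.31 / 0.3548 hr
Speed = 14.9648 km/h

4.0094 min/km, 14.9648 km/h


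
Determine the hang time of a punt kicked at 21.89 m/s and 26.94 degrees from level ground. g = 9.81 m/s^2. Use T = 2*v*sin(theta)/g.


T = 2*v*sin(theta)/g
sin(theta) = sin(26.94 deg) = 0.4531
T = 2*21.89*0.4531 / 9.81
T = 19.8348 / 9.81 = 2.0219 s

2.0219 s


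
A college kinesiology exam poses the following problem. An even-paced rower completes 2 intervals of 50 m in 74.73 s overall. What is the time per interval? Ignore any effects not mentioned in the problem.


Split time = total_time / n_laps = 74.73 / 2
Split time = 37.365 s per lap

37.365 s


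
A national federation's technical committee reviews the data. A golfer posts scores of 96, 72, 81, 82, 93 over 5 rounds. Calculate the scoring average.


Average = sum / n
Sum = 424
Average = 424 / 5 = 84.8

84.8


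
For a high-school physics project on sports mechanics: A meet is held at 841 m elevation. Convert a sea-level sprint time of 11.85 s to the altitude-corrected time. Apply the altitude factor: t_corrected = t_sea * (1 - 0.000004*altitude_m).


Correction factor = 1 - 0.000004 * 841 = 0.996636
t_corrected = t_sea * factor = 11.85 * 0.996636
t_corrected = 11.8101 s

11.8101 s


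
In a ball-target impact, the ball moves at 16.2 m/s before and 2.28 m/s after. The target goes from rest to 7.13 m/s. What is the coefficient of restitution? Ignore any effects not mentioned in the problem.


e = (v2_after - v1_after) / (v1_before - v2_before)
Numerator = 7.13 - 2.28 = 4.85
Denominator = 16.2 - 0 = 16.2
e = 4.85 / 16.2 = 0.2994

0.2994


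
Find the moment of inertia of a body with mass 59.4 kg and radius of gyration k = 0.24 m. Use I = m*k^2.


I = m * k^2
I = 59.4 * 0.24^2
I = 59.4 * 0.0576 = 3.4214 kg*m^2

3.4214 kg*m^2


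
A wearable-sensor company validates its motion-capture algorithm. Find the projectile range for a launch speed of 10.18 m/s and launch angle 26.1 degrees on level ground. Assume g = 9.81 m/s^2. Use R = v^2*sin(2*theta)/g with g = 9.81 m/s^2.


R = v^2 * sin(2*theta) / g
Convert angle to radians: theta = 26.1 deg = 0.4555 rad
sin(2*theta) = sin(0.9111) = 0.7902
R = 10.18^2 * 0.7902 / 9.81
R = 103.6324 * 0.7902 / 9.81 = 8.3472 m

8.3472 m


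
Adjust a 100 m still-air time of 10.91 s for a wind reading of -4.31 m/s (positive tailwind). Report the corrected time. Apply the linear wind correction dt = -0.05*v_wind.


dt = -0.05 * v_wind = -0.05 * -4.31 = 0.2155 s
t_corrected = t_still + dt = 10.91 + (0.2155)
t_corrected = 11.1255 s

11.1255 s


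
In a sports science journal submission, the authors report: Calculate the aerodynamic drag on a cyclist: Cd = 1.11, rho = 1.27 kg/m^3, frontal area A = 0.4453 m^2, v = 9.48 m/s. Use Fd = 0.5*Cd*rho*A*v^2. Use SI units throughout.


Fd = 0.5 * Cd * rho * A * v^2
Fd = 0.5 * 1.11 * 1.27 * 0.4453 * 9.48^2
v^2 = 89.8704
Fd = 0.5 * 1.11 * 1.27 * 0.4453 * 89.8704 = 28.2076 N

28.2076 N


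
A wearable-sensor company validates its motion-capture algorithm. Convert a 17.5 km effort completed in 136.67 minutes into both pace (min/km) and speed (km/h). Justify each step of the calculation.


Pace = time / distance = 136.67 min / 17.5 km = 7.8097 min/km
Speed = distance / time_in_hours = 17.5 / 2.2778 hr
Speed = 7.6827 km/h

7.8097 min/km, 7.6827 km/h


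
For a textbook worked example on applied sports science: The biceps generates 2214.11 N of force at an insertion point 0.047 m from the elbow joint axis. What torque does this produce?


tau = F * d
tau = 2214.11 * 0.047
tau = 104.0632 N*m

104.0632 N*m


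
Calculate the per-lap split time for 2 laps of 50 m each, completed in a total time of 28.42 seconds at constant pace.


Split time = total_time / n_laps = 28.42 / 2
Split time = 14.21 s per lap

14.21 s


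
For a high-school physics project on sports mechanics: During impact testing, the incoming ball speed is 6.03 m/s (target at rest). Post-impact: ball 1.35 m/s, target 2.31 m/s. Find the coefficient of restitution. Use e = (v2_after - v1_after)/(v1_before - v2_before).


e = (v2_after - v1_after) / (v1_before - v2_before)
Numerator = 2.31 - 1.35 = 0.96
Denominator = 6.03 - 0 = 6.03
e = 0.96 / 6.03 = 0.1592

0.1592


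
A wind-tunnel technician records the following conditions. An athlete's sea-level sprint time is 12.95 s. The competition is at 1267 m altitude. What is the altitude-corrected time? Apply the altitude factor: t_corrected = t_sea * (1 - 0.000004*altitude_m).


Correction factor = 1 - 0.000004 * 1267 = 0.994932
t_corrected = t_sea * factor = 12.95 * 0.994932
t_corrected = 12.8844 s

12.8844 s


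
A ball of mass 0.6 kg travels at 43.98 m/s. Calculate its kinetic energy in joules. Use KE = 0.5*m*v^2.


KE = 0.5 * m * v^2
KE = 0.5 * 0.6 * 43.98^2
KE = 0.5 * 0.6 * 1934.2404 = 580.2721 J

580.2721 J


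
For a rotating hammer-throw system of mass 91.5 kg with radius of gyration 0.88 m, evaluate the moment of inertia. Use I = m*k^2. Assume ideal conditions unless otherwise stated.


I = m * k^2
I = 91.5 * 0.88^2
I = 91.5 * 0.7744 = 70.8576 kg*m^2

70.8576 kg*m^2


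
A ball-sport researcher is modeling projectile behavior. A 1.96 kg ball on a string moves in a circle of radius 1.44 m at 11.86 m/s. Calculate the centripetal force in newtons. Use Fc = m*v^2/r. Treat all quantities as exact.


Fc = m * v^2 / r
v^2 = 11.86^2 = 140.6596
Fc = 1.96 * 140.6596 / 1.44
Fc = 275.6928 / 1.44 = 191.4533 N

191.4533 N


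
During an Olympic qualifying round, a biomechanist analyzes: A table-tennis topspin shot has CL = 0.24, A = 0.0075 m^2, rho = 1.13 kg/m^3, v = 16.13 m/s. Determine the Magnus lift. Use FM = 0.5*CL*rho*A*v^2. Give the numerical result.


FM = 0.5 * CL * rho * A * v^2
FM = 0.5 * 0.24 * 1.13 * 0.0075 * 16.13^2
v^2 = 260.1769
FM = 0.5 * 0.24 * 1.13 * 0.0075 * 260.1769 = 0.2646 N

0.2646 N


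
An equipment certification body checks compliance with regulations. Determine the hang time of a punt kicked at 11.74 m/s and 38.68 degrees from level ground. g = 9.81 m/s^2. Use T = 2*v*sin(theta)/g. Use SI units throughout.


T = 2*v*sin(theta)/g
sin(theta) = sin(38.68 deg) = 0.625
T = 2*11.74*0.625 / 9.81
T = 14.6743 / 9.81 = 1.4959 s

1.4959 s


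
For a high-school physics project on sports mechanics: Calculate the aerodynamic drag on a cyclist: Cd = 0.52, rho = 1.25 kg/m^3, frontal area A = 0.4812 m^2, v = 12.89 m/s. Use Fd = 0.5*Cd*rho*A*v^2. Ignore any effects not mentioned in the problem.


Fd = 0.5 * Cd * rho * A * v^2
Fd = 0.5 * 0.52 * 1.25 * 0.4812 * 12.89^2
v^2 = 166.1521
Fd = 0.5 * 0.52 * 1.25 * 0.4812 * 166.1521 = 25.9845 N

25.9845 N


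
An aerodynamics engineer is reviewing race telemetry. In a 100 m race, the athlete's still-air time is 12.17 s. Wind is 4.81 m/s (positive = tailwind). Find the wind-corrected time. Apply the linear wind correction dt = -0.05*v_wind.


dt = -0.05 * v_wind = -0.05 * 4.81 = -0.2405 s
t_corrected = t_still + dt = 12.17 + (-0.2405)
t_corrected = 11.9295 s

11.9295 s


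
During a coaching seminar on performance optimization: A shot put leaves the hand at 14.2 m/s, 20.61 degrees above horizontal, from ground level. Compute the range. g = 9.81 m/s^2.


R = v^2 * sin(2*theta) / g
Convert angle to radians: theta = 20.61 deg = 0.3597 rad
sin(2*theta) = sin(0.7194) = 0.659
R = 14.2^2 * 0.659 / 9.81
R = 201.64 * 0.659 / 9.81 = 13.5445 m

13.5445 m


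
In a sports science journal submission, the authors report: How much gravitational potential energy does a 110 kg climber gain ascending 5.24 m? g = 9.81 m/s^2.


PE = m * g * h
PE = 110 * 9.81 * 5.24
PE = 1079.1 * 5.24 = 5654.484 J

5654.484 J


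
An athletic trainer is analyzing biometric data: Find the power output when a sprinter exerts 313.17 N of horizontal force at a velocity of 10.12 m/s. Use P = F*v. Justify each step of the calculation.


P = F * v
P = 313.17 * 10.12
P = 3169.2804 W

3169.2804 W


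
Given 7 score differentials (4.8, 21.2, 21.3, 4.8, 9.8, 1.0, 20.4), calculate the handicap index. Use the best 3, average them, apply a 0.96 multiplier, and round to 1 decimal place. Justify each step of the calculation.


All differentials: 4.8, 21.2, 21.3, 4.8, 9.8, 1.0, 20.4
Sorted: 1.0, 4.8, 4.8, 9.8, 20.4, 21.2, 21.3
Best 3: 1.0, 4.8, 4.8
Average of best = 10.6 / 3 = 3.5333
Raw index = 3.5333 * 0.96 = 3.392
Handicap index = round(3.392, 1) = 3.4

3.4


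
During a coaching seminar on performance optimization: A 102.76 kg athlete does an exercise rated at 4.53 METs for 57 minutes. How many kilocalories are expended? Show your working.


kcal = MET * mass * time_hr
Convert time: 57 min = 0.95 hr
kcal = 4.53 * 102.76 * 0.95
kcal = 442.2277 kcal

442.2277 kcal


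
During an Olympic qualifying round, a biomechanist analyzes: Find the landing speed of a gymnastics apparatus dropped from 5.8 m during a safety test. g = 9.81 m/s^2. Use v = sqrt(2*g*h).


v = sqrt(2 * g * h)
v = sqrt(2 * 9.81 * 5.8)
v = sqrt(113.796) = 10.6675 m/s

10.6675 m/s


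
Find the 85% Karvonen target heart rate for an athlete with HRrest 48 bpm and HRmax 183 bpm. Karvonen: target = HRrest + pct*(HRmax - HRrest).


Target = HRrest + pct*(HRmax - HRrest)
Heart rate reserve = HRmax - HRrest = 183 - 48 = 135 bpm
Fraction = 85% = 0.85
Target = 48 + 0.85 * 135
Target = 48 + 114.75 = 162.75 bpm

162.75 bpm


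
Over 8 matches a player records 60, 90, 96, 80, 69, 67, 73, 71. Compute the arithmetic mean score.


Average = sum / n
Sum = 606
Average = 606 / 8 = 75.75

75.75


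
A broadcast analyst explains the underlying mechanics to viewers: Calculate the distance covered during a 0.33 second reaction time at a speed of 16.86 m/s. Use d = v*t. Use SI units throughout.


d = v * t
d = 16.86 * 0.33
d = 5.5638 m

5.5638 m


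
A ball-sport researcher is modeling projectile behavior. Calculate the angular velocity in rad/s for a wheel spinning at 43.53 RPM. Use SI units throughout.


omega = RPM * 2 * pi / 60
omega = 43.53 * 2 * 3.14159 / 60
omega = 273.5071 / 60 = 4.5585 rad/s

4.5585 rad/s


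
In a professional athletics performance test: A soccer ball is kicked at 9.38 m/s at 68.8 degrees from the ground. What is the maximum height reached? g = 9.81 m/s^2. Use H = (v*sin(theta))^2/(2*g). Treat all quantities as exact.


H = (v*sin(theta))^2 / (2*g)
vy = v*sin(theta) = 9.38 * sin(68.8 deg) = 8.7452 m/s
H = vy^2 / (2*g) = 76.4785 / (2*9.81)
H = 76.4785 / 19.62 = 3.898 m

3.898 m


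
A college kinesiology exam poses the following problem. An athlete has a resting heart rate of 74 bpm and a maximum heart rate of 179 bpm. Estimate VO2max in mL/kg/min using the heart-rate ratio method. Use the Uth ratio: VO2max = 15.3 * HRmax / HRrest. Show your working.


VO2max = 15.3 * HRmax / HRrest
VO2max = 15.3 * 179 / 74
VO2max = 2738.7 / 74 = 37.0095 mL/kg/min

37.0095 mL/kg/min


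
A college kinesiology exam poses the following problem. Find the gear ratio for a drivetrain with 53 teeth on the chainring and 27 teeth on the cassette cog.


GR = front_teeth / rear_teeth
GR = 53 / 27
GR = 1.963

1.963


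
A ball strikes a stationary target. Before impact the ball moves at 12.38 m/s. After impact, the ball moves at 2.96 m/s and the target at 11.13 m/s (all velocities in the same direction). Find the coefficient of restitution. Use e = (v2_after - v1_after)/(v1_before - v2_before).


e = (v2_after - v1_after) / (v1_before - v2_before)
Numerator = 11.13 - 2.96 = 8.17
Denominator = 12.38 - 0 = 12.38
e = 8.17 / 12.38 = 0.6599

0.6599


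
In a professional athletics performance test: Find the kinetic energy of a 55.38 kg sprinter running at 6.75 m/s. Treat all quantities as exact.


KE = 0.5 * m * v^2
KE = 0.5 * 55.38 * 6.75^2
KE = 0.5 * 55.38 * 45.5625 = 1261.6256 J

1261.6256 J


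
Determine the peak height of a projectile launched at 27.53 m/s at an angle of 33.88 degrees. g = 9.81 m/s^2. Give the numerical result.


H = (v*sin(theta))^2 / (2*g)
vy = v*sin(theta) = 27.53 * sin(33.88 deg) = 15.3467 m/s
H = vy^2 / (2*g) = 235.5226 / (2*9.81)
H = 235.5226 / 19.62 = 12.0042 m

12.0042 m


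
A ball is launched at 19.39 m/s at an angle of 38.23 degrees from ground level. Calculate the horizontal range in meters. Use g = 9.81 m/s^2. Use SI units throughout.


R = v^2 * sin(2*theta) / g
Convert angle to radians: theta = 38.23 deg = 0.6672 rad
sin(2*theta) = sin(1.3345) = 0.9722
R = 19.39^2 * 0.9722 / 9.81
R = 375.9721 * 0.9722 / 9.81 = 37.2602 m

37.2602 m


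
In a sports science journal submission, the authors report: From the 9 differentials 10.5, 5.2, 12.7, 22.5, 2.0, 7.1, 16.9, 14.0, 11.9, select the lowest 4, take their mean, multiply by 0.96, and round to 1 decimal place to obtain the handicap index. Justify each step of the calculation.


All differentials: 10.5, 5.2, 12.7, 22.5, 2.0, 7.1, 16.9, 14.0, 11.9
Sorted: 2.0, 5.2, 7.1, 10.5, 11.9, 12.7, 14.0, 16.9, 22.5
Best 4: 2.0, 5.2, 7.1, 10.5
Average of best = 24.8 / 4 = 6.2
Raw index = 6.2 * 0.96 = 5.952
Handicap index = round(5.952, 1) = 6.0

6.0


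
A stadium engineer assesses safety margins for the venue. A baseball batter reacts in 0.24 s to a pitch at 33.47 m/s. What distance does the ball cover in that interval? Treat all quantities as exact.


d = v * t
d = 33.47 * 0.24
d = 8.0328 m

8.0328 m


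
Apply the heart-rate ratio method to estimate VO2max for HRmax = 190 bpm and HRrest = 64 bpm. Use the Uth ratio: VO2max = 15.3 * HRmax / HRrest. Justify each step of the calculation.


VO2max = 15.3 * HRmax / HRrest
VO2max = 15.3 * 190 / 64
VO2max = 2907 / 64 = 45.4219 mL/kg/min

45.4219 mL/kg/min


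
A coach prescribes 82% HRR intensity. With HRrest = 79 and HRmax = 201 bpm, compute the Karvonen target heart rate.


Target = HRrest + pct*(HRmax - HRrest)
Heart rate reserve = HRmax - HRrest = 201 - 79 = 122 bpm
Fraction = 82% = 0.82
Target = 79 + 0.82 * 122
Target = 79 + 100.04 = 179.04 bpm

179.04 bpm


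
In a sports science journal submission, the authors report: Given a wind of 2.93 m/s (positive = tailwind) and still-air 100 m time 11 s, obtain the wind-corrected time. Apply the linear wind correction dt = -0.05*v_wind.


dt = -0.05 * v_wind = -0.05 * 2.93 = -0.1465 s
t_corrected = t_still + dt = 11 + (-0.1465)
t_corrected = 10.8535 s

10.8535 s


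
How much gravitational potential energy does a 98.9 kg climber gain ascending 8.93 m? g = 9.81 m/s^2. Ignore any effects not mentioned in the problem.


PE = m * g * h
PE = 98.9 * 9.81 * 8.93
PE = 970.209 * 8.93 = 8663.9664 J

8663.9664 J


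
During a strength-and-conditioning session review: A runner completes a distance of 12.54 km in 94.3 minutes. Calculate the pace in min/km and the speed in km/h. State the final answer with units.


Pace = time / distance = 94.3 min / 12.54 km = 7.5199 min/km
Speed = distance / time_in_hours = 12.54 / 1.5717 hr
Speed = 7.9788 km/h

7.5199 min/km, 7.9788 km/h


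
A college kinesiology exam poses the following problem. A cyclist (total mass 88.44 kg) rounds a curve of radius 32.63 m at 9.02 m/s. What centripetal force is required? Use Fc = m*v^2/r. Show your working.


Fc = m * v^2 / r
v^2 = 9.02^2 = 81.3604
Fc = 88.44 * 81.3604 / 32.63
Fc = 7195.5138 / 32.63 = 220.5184 N

220.5184 N


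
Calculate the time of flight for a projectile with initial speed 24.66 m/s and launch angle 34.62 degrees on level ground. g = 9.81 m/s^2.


T = 2*v*sin(theta)/g
sin(theta) = sin(34.62 deg) = 0.5681
T = 2*24.66*0.5681 / 9.81
T = 28.0202 / 9.81 = 2.8563 s

2.8563 s


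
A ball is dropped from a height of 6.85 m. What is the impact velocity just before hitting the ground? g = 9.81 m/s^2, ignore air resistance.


v = sqrt(2 * g * h)
v = sqrt(2 * 9.81 * 6.85)
v = sqrt(134.397) = 11.593 m/s

11.593 m/s


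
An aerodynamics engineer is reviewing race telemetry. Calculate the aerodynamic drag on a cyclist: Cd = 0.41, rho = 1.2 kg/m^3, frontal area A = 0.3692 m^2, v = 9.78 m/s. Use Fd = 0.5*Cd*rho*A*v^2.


Fd = 0.5 * Cd * rho * A * v^2
Fd = 0.5 * 0.41 * 1.2 * 0.3692 * 9.78^2
v^2 = 95.6484
Fd = 0.5 * 0.41 * 1.2 * 0.3692 * 95.6484 = 8.6871 N

8.6871 N


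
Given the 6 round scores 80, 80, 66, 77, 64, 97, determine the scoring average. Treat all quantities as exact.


Average = sum / n
Sum = 464
Average = 464 / 6 = 77.3333

77.3333


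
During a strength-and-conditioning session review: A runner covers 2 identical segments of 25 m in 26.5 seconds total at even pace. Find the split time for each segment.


Split time = total_time / n_laps = 26.5 / 2
Split time = 13.25 s per lap

13.25 s


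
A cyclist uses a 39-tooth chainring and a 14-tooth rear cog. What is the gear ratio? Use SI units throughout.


GR = front_teeth / rear_teeth
GR = 39 / 14
GR = 2.7857

2.7857


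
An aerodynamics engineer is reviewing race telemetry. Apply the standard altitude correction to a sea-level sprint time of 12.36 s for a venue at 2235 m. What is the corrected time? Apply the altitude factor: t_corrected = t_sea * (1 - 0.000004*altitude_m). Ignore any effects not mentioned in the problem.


Correction factor = 1 - 0.000004 * 2235 = 0.99106
t_corrected = t_sea * factor = 12.36 * 0.99106
t_corrected = 12.2495 s

12.2495 s


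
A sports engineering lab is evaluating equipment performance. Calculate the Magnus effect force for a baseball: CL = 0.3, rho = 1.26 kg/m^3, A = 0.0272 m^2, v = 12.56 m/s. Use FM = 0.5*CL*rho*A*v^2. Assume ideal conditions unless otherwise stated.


FM = 0.5 * CL * rho * A * v^2
FM = 0.5 * 0.3 * 1.26 * 0.0272 * 12.56^2
v^2 = 157.7536
FM = 0.5 * 0.3 * 1.26 * 0.0272 * 157.7536 = 0.811 N

0.811 N


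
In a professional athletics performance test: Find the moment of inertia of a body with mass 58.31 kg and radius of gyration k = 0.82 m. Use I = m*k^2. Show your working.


I = m * k^2
I = 58.31 * 0.82^2
I = 58.31 * 0.6724 = 39.2076 kg*m^2

39.2076 kg*m^2


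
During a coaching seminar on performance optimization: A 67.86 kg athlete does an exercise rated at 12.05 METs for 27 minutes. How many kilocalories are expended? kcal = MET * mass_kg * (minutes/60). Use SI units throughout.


kcal = MET * mass * time_hr
Convert time: 27 min = 0.45 hr
kcal = 12.05 * 67.86 * 0.45
kcal = 367.9709 kcal

367.9709 kcal


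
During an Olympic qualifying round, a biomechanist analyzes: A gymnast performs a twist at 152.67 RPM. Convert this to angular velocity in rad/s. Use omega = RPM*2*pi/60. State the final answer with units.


omega = RPM * 2 * pi / 60
omega = 152.67 * 2 * 3.14159 / 60
omega = 959.2539 / 60 = 15.9876 rad/s

15.9876 rad/s


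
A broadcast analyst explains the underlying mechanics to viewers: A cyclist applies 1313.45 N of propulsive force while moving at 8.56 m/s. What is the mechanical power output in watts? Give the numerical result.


P = F * v
P = 1313.45 * 8.56
P = 11243.132 W

11243.132 W


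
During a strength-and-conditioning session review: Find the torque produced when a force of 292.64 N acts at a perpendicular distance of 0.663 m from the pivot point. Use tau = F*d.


tau = F * d
tau = 292.64 * 0.663
tau = 194.0203 N*m

194.0203 N*m


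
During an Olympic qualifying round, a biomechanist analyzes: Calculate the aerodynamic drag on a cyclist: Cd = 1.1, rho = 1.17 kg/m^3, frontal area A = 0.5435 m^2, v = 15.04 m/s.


Fd = 0.5 * Cd * rho * A * v^2
Fd = 0.5 * 1.1 * 1.17 * 0.5435 * 15.04^2
v^2 = 226.2016
Fd = 0.5 * 1.1 * 1.17 * 0.5435 * 226.2016 = 79.1123 N

79.1123 N


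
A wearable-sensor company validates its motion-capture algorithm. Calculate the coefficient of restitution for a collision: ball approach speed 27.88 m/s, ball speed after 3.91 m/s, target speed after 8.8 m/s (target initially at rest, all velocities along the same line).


e = (v2_after - v1_after) / (v1_before - v2_before)
Numerator = 8.8 - 3.91 = 4.89
Denominator = 27.88 - 0 = 27.88
e = 4.89 / 27.88 = 0.1754

0.1754


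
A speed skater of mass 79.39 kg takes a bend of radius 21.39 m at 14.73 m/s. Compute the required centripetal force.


Fc = m * v^2 / r
v^2 = 14.73^2 = 216.9729
Fc = 79.39 * 216.9729 / 21.39
Fc = 17225.4785 / 21.39 = 805.3052 N

805.3052 N


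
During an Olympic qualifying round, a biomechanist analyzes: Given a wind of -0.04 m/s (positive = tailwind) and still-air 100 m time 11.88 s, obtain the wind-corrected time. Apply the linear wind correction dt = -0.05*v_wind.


dt = -0.05 * v_wind = -0.05 * -0.04 = 0.002 s
t_corrected = t_still + dt = 11.88 + (0.002)
t_corrected = 11.882 s

11.882 s


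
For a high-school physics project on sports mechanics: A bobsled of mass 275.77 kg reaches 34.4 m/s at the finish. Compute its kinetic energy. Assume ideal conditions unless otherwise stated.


KE = 0.5 * m * v^2
KE = 0.5 * 275.77 * 34.4^2
KE = 0.5 * 275.77 * 1183.36 = 163167.5936 J

163167.5936 J


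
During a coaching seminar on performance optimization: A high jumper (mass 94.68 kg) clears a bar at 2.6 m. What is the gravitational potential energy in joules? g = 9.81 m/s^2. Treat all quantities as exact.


PE = m * g * h
PE = 94.68 * 9.81 * 2.6
PE = 928.8108 * 2.6 = 2414.9081 J

2414.9081 J


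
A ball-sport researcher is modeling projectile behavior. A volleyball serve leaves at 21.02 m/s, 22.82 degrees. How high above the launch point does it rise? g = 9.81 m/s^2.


H = (v*sin(theta))^2 / (2*g)
vy = v*sin(theta) = 21.02 * sin(22.82 deg) = 8.1523 m/s
H = vy^2 / (2*g) = 66.4607 / (2*9.81)
H = 66.4607 / 19.62 = 3.3874 m

3.3874 m


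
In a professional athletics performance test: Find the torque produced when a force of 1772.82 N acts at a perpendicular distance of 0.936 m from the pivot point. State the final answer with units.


tau = F * d
tau = 1772.82 * 0.936
tau = 1659.3595 N*m

1659.3595 N*m


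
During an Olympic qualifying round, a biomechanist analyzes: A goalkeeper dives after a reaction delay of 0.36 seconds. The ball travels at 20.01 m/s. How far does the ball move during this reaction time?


d = v * t
d = 20.01 * 0.36
d = 7.2036 m

7.2036 m


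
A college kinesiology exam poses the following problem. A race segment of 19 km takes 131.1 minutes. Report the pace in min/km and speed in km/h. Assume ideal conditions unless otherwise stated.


Pace = time / distance = 131.1 min / 19 km = 6.9 min/km
Speed = distance / time_in_hours = 19 / 2.185 hr
Speed = 8.6957 km/h

6.9 min/km, 8.6957 km/h


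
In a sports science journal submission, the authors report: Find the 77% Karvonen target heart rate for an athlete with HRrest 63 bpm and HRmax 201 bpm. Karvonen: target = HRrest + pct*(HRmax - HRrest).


Target = HRrest + pct*(HRmax - HRrest)
Heart rate reserve = HRmax - HRrest = 201 - 63 = 138 bpm
Fraction = 77% = 0.77
Target = 63 + 0.77 * 138
Target = 63 + 106.26 = 169.26 bpm

169.26 bpm


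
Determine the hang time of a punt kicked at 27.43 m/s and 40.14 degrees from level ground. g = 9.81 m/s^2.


T = 2*v*sin(theta)/g
sin(theta) = sin(40.14 deg) = 0.6447
T = 2*27.43*0.6447 / 9.81
T = 35.3659 / 9.81 = 3.6051 s

3.6051 s


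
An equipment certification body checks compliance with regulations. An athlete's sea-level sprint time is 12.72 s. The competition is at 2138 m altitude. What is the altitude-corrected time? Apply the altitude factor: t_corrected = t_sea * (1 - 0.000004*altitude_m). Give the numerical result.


Correction factor = 1 - 0.000004 * 2138 = 0.991448
t_corrected = t_sea * factor = 12.72 * 0.991448
t_corrected = 12.6112 s

12.6112 s


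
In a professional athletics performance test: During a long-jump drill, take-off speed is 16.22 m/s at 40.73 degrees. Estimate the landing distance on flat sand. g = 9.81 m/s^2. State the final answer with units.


R = v^2 * sin(2*theta) / g
Convert angle to radians: theta = 40.73 deg = 0.7109 rad
sin(2*theta) = sin(1.4217) = 0.9889
R = 16.22^2 * 0.9889 / 9.81
R = 263.0884 * 0.9889 / 9.81 = 26.521 m

26.521 m


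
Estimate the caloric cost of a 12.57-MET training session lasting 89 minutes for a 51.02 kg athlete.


kcal = MET * mass * time_hr
Convert time: 89 min = 1.4833 hr
kcal = 12.57 * 51.02 * 1.4833
kcal = 951.2934 kcal

951.2934 kcal


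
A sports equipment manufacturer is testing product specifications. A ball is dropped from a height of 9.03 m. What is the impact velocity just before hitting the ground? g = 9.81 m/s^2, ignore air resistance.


v = sqrt(2 * g * h)
v = sqrt(2 * 9.81 * 9.03)
v = sqrt(177.1686) = 13.3105 m/s

13.3105 m/s


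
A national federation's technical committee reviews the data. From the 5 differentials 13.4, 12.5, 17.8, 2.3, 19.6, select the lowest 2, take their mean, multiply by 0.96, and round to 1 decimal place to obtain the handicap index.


All differentials: 13.4, 12.5, 17.8, 2.3, 19.6
Sorted: 2.3, 12.5, 13.4, 17.8, 19.6
Best 2: 2.3, 12.5
Average of best = 14.8 / 2 = 7.4
Raw index = 7.4 * 0.96 = 7.104
Handicap index = round(7.104, 1) = 7.1

7.1


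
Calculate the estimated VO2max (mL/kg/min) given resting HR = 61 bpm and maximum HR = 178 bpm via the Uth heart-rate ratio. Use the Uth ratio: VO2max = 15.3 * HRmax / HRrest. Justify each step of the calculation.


VO2max = 15.3 * HRmax / HRrest
VO2max = 15.3 * 178 / 61
VO2max = 2723.4 / 61 = 44.6459 mL/kg/min

44.6459 mL/kg/min


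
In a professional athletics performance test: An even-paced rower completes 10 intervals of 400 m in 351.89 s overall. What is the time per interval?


Split time = total_time / n_laps = 351.89 / 10
Split time = 35.189 s per lap

35.189 s


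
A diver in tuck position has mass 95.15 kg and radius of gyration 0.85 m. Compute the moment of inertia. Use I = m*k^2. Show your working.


I = m * k^2
I = 95.15 * 0.85^2
I = 95.15 * 0.7225 = 68.7459 kg*m^2

68.7459 kg*m^2


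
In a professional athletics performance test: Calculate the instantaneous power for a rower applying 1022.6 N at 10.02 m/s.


P = F * v
P = 1022.6 * 10.02
P = 10246.452 W

10246.452 W


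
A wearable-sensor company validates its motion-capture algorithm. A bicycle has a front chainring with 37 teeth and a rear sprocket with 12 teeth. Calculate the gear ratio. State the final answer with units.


GR = front_teeth / rear_teeth
GR = 37 / 12
GR = 3.0833

3.0833


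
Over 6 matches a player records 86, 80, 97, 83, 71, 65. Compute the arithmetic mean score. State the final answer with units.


Average = sum / n
Sum = 482
Average = 482 / 6 = 80.3333

80.3333


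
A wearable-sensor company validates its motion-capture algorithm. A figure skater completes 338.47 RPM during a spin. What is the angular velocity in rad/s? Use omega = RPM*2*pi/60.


omega = RPM * 2 * pi / 60
omega = 338.47 * 2 * 3.14159 / 60
omega = 2126.6697 / 60 = 35.4445 rad/s

35.4445 rad/s


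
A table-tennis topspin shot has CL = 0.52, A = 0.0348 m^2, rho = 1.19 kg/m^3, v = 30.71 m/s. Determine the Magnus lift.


FM = 0.5 * CL * rho * A * v^2
FM = 0.5 * 0.52 * 1.19 * 0.0348 * 30.71^2
v^2 = 943.1041
FM = 0.5 * 0.52 * 1.19 * 0.0348 * 943.1041 = 10.1545 N

10.1545 N


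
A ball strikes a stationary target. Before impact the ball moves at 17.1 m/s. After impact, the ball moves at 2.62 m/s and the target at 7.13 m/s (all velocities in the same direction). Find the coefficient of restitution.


e = (v2_after - v1_after) / (v1_before - v2_before)
Numerator = 7.13 - 2.62 = 4.51
Denominator = 17.1 - 0 = 17.1
e = 4.51 / 17.1 = 0.2637

0.2637


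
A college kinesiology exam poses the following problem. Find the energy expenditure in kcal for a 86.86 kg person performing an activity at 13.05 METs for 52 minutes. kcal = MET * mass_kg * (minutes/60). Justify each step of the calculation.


kcal = MET * mass * time_hr
Convert time: 52 min = 0.8667 hr
kcal = 13.05 * 86.86 * 0.8667
kcal = 982.3866 kcal

982.3866 kcal


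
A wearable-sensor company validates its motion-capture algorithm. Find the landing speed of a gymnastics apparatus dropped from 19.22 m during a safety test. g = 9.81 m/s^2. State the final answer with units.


v = sqrt(2 * g * h)
v = sqrt(2 * 9.81 * 19.22)
v = sqrt(377.0964) = 19.419 m/s

19.419 m/s


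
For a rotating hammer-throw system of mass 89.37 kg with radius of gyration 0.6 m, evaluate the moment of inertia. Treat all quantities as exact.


I = m * k^2
I = 89.37 * 0.6^2
I = 89.37 * 0.36 = 32.1732 kg*m^2

32.1732 kg*m^2


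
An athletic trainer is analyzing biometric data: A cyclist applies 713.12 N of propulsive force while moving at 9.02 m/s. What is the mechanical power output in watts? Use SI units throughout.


P = F * v
P = 713.12 * 9.02
P = 6432.3424 W

6432.3424 W


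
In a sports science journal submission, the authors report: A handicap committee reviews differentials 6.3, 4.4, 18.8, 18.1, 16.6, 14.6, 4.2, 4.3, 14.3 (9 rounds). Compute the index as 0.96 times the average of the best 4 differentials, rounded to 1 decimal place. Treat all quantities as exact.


All differentials: 6.3, 4.4, 18.8, 18.1, 16.6, 14.6, 4.2, 4.3, 14.3
Sorted: 4.2, 4.3, 4.4, 6.3, 14.3, 14.6, 16.6, 18.1, 18.8
Best 4: 4.2, 4.3, 4.4, 6.3
Average of best = 19.2 / 4 = 4.8
Raw index = 4.8 * 0.96 = 4.608
Handicap index = round(4.608, 1) = 4.6

4.6


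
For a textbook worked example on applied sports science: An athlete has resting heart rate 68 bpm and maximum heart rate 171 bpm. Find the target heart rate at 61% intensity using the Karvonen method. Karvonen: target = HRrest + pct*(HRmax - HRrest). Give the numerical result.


Target = HRrest + pct*(HRmax - HRrest)
Heart rate reserve = HRmax - HRrest = 171 - 68 = 103 bpm
Fraction = 61% = 0.61
Target = 68 + 0.61 * 103
Target = 68 + 62.83 = 130.83 bpm

130.83 bpm


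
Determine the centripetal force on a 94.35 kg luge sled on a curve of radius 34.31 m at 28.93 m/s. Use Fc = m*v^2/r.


Fc = m * v^2 / r
v^2 = 28.93^2 = 836.9449
Fc = 94.35 * 836.9449 / 34.31
Fc = 78965.7513 / 34.31 = 2301.5375 N

2301.5375 N


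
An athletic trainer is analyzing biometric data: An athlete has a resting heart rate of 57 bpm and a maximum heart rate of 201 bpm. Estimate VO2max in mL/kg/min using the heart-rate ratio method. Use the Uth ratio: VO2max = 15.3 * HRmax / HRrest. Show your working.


VO2max = 15.3 * HRmax / HRrest
VO2max = 15.3 * 201 / 57
VO2max = 3075.3 / 57 = 53.9526 mL/kg/min

53.9526 mL/kg/min


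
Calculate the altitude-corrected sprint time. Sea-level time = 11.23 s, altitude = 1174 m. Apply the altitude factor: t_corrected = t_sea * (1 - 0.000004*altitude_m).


Correction factor = 1 - 0.000004 * 1174 = 0.995304
t_corrected = t_sea * factor = 11.23 * 0.995304
t_corrected = 11.1773 s

11.1773 s


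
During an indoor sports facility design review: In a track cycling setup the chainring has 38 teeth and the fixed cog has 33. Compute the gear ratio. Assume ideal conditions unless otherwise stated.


GR = front_teeth / rear_teeth
GR = 38 / 33
GR = 1.1515

1.1515


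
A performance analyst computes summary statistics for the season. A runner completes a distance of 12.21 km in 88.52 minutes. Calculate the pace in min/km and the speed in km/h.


Pace = time / distance = 88.52 min / 12.21 km = 7.2498 min/km
Speed = distance / time_in_hours = 12.21 / 1.4753 hr
Speed = 8.2761 km/h

7.2498 min/km, 8.2761 km/h


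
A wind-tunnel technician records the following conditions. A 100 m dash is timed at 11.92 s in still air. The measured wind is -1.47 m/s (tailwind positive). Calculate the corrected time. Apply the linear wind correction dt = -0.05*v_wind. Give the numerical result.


dt = -0.05 * v_wind = -0.05 * -1.47 = 0.0735 s
t_corrected = t_still + dt = 11.92 + (0.0735)
t_corrected = 11.9935 s

11.9935 s


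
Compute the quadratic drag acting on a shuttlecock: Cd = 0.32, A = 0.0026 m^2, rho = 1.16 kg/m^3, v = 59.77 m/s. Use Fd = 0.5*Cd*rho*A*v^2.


Fd = 0.5 * Cd * rho * A * v^2
Fd = 0.5 * 0.32 * 1.16 * 0.0026 * 59.77^2
v^2 = 3572.4529
Fd = 0.5 * 0.32 * 1.16 * 0.0026 * 3572.4529 = 1.7239 N

1.7239 N


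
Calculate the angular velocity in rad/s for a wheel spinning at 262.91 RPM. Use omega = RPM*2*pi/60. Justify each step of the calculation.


omega = RPM * 2 * pi / 60
omega = 262.91 * 2 * 3.14159 / 60
omega = 1651.9122 / 60 = 27.5319 rad/s

27.5319 rad/s


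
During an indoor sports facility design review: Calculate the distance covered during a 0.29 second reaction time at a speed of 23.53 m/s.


d = v * t
d = 23.53 * 0.29
d = 6.8237 m

6.8237 m


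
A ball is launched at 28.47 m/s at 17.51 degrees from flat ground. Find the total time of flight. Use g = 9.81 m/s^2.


T = 2*v*sin(theta)/g
sin(theta) = sin(17.51 deg) = 0.3009
T = 2*28.47*0.3009 / 9.81
T = 17.1317 / 9.81 = 1.7463 s

1.7463 s


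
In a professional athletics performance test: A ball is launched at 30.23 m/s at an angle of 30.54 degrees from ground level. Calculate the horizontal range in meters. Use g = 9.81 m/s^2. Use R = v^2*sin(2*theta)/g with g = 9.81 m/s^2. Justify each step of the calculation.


R = v^2 * sin(2*theta) / g
Convert angle to radians: theta = 30.54 deg = 0.533 rad
sin(2*theta) = sin(1.066) = 0.8753
R = 30.23^2 * 0.8753 / 9.81
R = 913.8529 * 0.8753 / 9.81 = 81.5384 m

81.5384 m


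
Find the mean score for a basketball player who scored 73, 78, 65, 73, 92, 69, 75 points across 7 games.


Average = sum / n
Sum = 525
Average = 525 / 7 = 75

75


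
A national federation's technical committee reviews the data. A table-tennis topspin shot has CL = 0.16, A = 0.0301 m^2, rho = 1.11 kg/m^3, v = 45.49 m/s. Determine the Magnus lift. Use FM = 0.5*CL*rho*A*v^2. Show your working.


FM = 0.5 * CL * rho * A * v^2
FM = 0.5 * 0.16 * 1.11 * 0.0301 * 45.49^2
v^2 = 2069.3401
FM = 0.5 * 0.16 * 1.11 * 0.0301 * 2069.3401 = 5.5311 N

5.5311 N


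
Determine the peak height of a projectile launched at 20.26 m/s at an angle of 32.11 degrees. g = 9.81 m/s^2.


H = (v*sin(theta))^2 / (2*g)
vy = v*sin(theta) = 20.26 * sin(32.11 deg) = 10.7691 m/s
H = vy^2 / (2*g) = 115.9742 / (2*9.81)
H = 115.9742 / 19.62 = 5.911 m

5.911 m


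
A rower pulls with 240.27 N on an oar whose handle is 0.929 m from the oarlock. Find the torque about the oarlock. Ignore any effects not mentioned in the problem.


tau = F * d
tau = 240.27 * 0.929
tau = 223.2108 N*m

223.2108 N*m


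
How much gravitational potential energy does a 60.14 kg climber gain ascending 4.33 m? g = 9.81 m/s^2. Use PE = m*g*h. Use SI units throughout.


PE = m * g * h
PE = 60.14 * 9.81 * 4.33
PE = 589.9734 * 4.33 = 2554.5848 J

2554.5848 J


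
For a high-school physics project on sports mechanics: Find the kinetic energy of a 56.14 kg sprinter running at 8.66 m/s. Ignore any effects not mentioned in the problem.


KE = 0.5 * m * v^2
KE = 0.5 * 56.14 * 8.66^2
KE = 0.5 * 56.14 * 74.9956 = 2105.1265 J

2105.1265 J


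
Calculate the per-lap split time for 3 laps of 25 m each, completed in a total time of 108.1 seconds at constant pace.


Split time = total_time / n_laps = 108.1 / 3
Split time = 36.0333 s per lap

36.0333 s


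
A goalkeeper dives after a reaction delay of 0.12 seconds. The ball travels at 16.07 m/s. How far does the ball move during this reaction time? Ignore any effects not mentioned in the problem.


d = v * t
d = 16.07 * 0.12
d = 1.9284 m

1.9284 m


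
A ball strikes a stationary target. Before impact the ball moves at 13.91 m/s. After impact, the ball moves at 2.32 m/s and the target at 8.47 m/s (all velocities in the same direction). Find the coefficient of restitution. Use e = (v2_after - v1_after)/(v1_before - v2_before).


e = (v2_after - v1_after) / (v1_before - v2_before)
Numerator = 8.47 - 2.32 = 6.15
Denominator = 13.91 - 0 = 13.91
e = 6.15 / 13.91 = 0.4421

0.4421


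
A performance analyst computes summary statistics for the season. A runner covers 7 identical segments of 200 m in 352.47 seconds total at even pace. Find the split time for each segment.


Split time = total_time / n_laps = 352.47 / 7
Split time = 50.3529 s per lap

50.3529 s


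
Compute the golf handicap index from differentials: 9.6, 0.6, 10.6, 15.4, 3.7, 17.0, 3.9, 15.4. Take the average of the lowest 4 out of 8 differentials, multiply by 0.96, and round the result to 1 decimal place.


All differentials: 9.6, 0.6, 10.6, 15.4, 3.7, 17.0, 3.9, 15.4
Sorted: 0.6, 3.7, 3.9, 9.6, 10.6, 15.4, 15.4, 17.0
Best 4: 0.6, 3.7, 3.9, 9.6
Average of best = 17.8 / 4 = 4.45
Raw index = 4.45 * 0.96 = 4.272
Handicap index = round(4.272, 1) = 4.3

4.3


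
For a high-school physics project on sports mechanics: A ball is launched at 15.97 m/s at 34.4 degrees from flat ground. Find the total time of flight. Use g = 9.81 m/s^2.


T = 2*v*sin(theta)/g
sin(theta) = sin(34.4 deg) = 0.565
T = 2*15.97*0.565 / 9.81
T = 18.045 / 9.81 = 1.8395 s

1.8395 s


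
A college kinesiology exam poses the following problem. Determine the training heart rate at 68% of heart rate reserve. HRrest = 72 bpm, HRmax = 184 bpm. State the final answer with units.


Target = HRrest + pct*(HRmax - HRrest)
Heart rate reserve = HRmax - HRrest = 184 - 72 = 112 bpm
Fraction = 68% = 0.68
Target = 72 + 0.68 * 112
Target = 72 + 76.16 = 148.16 bpm

148.16 bpm


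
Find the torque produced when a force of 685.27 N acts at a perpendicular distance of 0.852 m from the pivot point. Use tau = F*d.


tau = F * d
tau = 685.27 * 0.852
tau = 583.85 N*m

583.85 N*m


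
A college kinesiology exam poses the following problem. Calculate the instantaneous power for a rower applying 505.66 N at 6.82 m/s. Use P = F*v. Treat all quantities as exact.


P = F * v
P = 505.66 * 6.82
P = 3448.6012 W

3448.6012 W


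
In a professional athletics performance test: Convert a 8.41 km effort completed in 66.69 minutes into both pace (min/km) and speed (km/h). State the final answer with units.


Pace = time / distance = 66.69 min / 8.41 km = 7.9298 min/km
Speed = distance / time_in_hours = 8.41 / 1.1115 hr
Speed = 7.5664 km/h

7.9298 min/km, 7.5664 km/h


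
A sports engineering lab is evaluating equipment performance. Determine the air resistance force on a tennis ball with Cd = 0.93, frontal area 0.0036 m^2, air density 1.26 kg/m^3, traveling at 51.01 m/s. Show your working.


Fd = 0.5 * Cd * rho * A * v^2
Fd = 0.5 * 0.93 * 1.26 * 0.0036 * 51.01^2
v^2 = 2602.0201
Fd = 0.5 * 0.93 * 1.26 * 0.0036 * 2602.0201 = 5.4883 N

5.4883 N


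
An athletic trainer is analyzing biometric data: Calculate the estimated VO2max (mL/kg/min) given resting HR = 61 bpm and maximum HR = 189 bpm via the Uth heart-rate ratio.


VO2max = 15.3 * HRmax / HRrest
VO2max = 15.3 * 189 / 61
VO2max = 2891.7 / 61 = 47.4049 mL/kg/min

47.4049 mL/kg/min


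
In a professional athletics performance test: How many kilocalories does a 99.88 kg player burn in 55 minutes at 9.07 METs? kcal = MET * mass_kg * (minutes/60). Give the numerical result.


kcal = MET * mass * time_hr
Convert time: 55 min = 0.9167 hr
kcal = 9.07 * 99.88 * 0.9167
kcal = 830.419 kcal

830.419 kcal


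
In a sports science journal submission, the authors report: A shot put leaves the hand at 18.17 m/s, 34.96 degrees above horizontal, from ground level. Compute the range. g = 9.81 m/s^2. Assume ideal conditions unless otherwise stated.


R = v^2 * sin(2*theta) / g
Convert angle to radians: theta = 34.96 deg = 0.6102 rad
sin(2*theta) = sin(1.2203) = 0.9392
R = 18.17^2 * 0.9392 / 9.81
R = 330.1489 * 0.9392 / 9.81 = 31.6086 m

31.6086 m


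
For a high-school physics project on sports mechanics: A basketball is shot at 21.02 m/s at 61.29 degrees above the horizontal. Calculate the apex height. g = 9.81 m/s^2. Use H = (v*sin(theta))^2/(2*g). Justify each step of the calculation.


H = (v*sin(theta))^2 / (2*g)
vy = v*sin(theta) = 21.02 * sin(61.29 deg) = 18.4359 m/s
H = vy^2 / (2*g) = 339.8806 / (2*9.81)
H = 339.8806 / 19.62 = 17.3232 m

17.3232 m
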